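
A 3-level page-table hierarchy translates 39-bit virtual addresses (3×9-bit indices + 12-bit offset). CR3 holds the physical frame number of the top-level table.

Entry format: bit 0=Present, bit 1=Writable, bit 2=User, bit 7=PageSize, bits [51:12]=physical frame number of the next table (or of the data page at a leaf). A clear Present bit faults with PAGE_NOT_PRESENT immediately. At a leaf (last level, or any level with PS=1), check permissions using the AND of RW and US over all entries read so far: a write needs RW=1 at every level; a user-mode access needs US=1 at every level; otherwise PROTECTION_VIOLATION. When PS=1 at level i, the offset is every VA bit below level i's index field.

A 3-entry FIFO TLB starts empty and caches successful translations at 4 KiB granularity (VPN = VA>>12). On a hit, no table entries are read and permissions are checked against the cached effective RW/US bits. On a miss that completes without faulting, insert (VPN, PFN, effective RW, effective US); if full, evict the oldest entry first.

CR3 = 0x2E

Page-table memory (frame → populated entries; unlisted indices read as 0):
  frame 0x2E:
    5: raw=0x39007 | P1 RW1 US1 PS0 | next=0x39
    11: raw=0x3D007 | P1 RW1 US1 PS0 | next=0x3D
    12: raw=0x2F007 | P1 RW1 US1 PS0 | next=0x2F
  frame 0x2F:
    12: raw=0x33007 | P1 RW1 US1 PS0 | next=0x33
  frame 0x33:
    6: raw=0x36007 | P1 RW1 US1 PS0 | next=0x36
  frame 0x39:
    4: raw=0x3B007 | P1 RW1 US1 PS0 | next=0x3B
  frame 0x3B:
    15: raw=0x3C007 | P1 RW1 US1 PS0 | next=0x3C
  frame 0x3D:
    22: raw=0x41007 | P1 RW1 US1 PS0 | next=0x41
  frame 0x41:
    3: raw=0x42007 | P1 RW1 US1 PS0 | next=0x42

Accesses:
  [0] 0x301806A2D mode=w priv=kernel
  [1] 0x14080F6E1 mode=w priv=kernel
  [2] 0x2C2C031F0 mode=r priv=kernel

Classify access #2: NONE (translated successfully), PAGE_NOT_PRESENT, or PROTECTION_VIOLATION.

Per-access translation:
#0 VA=0x301806A2D (w,kernel):
  lvl0: tbl 0x2E, slot 12 ⇒ 0x2F007 (P1/RW1/US1/PS0)
  lvl1: tbl 0x2F, slot 12 ⇒ 0x33007 (P1/RW1/US1/PS0)
  lvl2: tbl 0x33, slot 6 ⇒ 0x36007 (P1/RW1/US1/PS0)
  ⇒ phys 0x36A2D  [3 reads]
#1 VA=0x14080F6E1 (w,kernel):
  lvl0: tbl 0x2E, slot 5 ⇒ 0x39007 (P1/RW1/US1/PS0)
  lvl1: tbl 0x39, slot 4 ⇒ 0x3B007 (P1/RW1/US1/PS0)
  lvl2: tbl 0x3B, slot 15 ⇒ 0x3C007 (P1/RW1/US1/PS0)
  ⇒ phys 0x3C6E1  [3 reads]
#2 VA=0x2C2C031F0 (r,kernel):
  lvl0: tbl 0x2E, slot 11 ⇒ 0x3D007 (P1/RW1/US1/PS0)
  lvl1: tbl 0x3D, slot 22 ⇒ 0x41007 (P1/RW1/US1/PS0)
  lvl2: tbl 0x41, slot 3 ⇒ 0x42007 (P1/RW1/US1/PS0)
  ⇒ phys 0x421F0  [3 reads]

Access #2 fault: NONE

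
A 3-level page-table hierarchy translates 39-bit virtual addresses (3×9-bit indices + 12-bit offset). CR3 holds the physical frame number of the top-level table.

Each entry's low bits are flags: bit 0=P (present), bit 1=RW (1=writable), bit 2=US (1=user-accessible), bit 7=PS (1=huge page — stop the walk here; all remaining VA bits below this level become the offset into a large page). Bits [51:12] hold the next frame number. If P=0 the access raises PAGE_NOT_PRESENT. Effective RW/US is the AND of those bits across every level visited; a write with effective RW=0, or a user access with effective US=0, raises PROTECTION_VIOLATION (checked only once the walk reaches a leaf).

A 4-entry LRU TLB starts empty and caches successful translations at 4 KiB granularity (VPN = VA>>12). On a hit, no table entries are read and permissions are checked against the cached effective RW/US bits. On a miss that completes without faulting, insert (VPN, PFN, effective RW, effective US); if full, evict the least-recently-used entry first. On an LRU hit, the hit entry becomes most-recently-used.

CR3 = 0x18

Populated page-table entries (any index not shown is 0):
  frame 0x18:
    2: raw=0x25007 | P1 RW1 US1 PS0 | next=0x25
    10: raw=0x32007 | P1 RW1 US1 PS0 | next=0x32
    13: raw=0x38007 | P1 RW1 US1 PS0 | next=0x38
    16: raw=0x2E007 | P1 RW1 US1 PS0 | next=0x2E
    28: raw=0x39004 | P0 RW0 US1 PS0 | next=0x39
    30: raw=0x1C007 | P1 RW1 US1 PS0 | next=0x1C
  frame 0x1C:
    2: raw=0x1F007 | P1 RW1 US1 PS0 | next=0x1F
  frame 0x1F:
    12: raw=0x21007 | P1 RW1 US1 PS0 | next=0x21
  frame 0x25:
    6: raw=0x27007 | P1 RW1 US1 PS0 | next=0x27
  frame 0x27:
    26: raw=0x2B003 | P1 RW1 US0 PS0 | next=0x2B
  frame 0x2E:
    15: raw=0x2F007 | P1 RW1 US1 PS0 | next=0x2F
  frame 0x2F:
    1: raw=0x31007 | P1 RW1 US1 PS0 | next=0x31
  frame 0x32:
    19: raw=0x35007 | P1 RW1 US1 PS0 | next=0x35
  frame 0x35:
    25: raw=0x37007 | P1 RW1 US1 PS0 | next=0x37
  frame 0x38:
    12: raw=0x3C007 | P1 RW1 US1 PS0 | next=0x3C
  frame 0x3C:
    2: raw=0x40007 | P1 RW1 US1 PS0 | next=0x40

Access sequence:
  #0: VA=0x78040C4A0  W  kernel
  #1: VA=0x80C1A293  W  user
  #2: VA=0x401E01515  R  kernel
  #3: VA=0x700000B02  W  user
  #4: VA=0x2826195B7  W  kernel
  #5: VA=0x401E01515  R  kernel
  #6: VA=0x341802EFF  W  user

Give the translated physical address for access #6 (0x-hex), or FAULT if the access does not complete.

Trace:
#0 VA=0x78040C4A0 (w,kernel):
  lvl0: tbl 0x18, slot 30 ⇒ 0x1C007 (P1/RW1/US1/PS0)
  lvl1: tbl 0x1C, slot 2 ⇒ 0x1F007 (P1/RW1/US1/PS0)
  lvl2: tbl 0x1F, slot 12 ⇒ 0x21007 (P1/RW1/US1/PS0)
  ✓ 0x214A0  — 3 lookups
#1 VA=0x80C1A293 (w,user):
  lvl0: tbl 0x18, slot 2 ⇒ 0x25007 (P1/RW1/US1/PS0)
  lvl1: tbl 0x25, slot 6 ⇒ 0x27007 (P1/RW1/US1/PS0)
  lvl2: tbl 0x27, slot 26 ⇒ 0x2B003 (P1/RW1/US0/PS0)
  ✗ PROTECTION_VIOLATION  [3 reads]
#2 VA=0x401E01515 (r,kernel):
  lvl0: tbl 0x18, slot 16 ⇒ 0x2E007 (P1/RW1/US1/PS0)
  lvl1: tbl 0x2E, slot 15 ⇒ 0x2F007 (P1/RW1/US1/PS0)
  lvl2: tbl 0x2F, slot 1 ⇒ 0x31007 (P1/RW1/US1/PS0)
  ✓ 0x31515  — 3 lookups
#3 VA=0x700000B02 (w,user):
  lvl0: tbl 0x18, slot 28 ⇒ 0x39004 (P0/RW0/US1/PS0)
  ✗ PAGE_NOT_PRESENT  [1 reads]
#4 VA=0x2826195B7 (w,kernel):
  lvl0: tbl 0x18, slot 10 ⇒ 0x32007 (P1/RW1/US1/PS0)
  lvl1: tbl 0x32, slot 19 ⇒ 0x35007 (P1/RW1/US1/PS0)
  lvl2: tbl 0x35, slot 25 ⇒ 0x37007 (P1/RW1/US1/PS0)
  ✓ 0x375B7  — 3 lookups
#5 VA=0x401E01515 (r,kernel):
  TLB hit vpn=0x401E01 → PA=0x31515
#6 VA=0x341802EFF (w,user):
  lvl0: tbl 0x18, slot 13 ⇒ 0x38007 (P1/RW1/US1/PS0)
  lvl1: tbl 0x38, slot 12 ⇒ 0x3C007 (P1/RW1/US1/PS0)
  lvl2: tbl 0x3C, slot 2 ⇒ 0x40007 (P1/RW1/US1/PS0)
  ✓ 0x40EFF  — 3 lookups

Access #6 PA: 0x40EFF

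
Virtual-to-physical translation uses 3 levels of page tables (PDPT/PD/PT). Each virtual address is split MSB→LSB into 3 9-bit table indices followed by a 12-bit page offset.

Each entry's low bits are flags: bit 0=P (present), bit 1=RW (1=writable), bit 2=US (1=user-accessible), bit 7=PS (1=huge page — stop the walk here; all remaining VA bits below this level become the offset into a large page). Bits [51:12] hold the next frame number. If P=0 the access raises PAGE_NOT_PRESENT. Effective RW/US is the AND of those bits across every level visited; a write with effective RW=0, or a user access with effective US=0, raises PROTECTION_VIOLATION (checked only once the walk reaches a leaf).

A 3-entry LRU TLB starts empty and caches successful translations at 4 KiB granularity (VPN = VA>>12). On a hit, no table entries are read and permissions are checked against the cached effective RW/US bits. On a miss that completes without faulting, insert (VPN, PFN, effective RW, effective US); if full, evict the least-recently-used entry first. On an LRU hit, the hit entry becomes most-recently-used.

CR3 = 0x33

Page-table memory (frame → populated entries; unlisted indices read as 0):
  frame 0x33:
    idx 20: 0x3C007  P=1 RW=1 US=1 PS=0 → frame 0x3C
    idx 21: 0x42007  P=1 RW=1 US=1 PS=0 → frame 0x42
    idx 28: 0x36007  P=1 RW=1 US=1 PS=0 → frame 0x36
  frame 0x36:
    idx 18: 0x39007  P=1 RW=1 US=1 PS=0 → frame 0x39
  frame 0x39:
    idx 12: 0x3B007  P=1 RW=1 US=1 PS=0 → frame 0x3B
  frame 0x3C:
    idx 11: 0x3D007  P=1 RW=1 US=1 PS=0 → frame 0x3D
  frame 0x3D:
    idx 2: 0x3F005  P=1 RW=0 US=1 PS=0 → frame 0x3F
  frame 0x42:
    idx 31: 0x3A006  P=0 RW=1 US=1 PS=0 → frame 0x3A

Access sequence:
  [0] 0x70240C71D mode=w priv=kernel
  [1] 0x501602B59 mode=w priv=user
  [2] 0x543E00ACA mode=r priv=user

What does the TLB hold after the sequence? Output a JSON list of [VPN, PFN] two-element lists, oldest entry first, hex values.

Walk each access:
#0 VA=0x70240C71D (w,kernel):
  lvl0: tbl 0x33, slot 28 ⇒ 0x36007 (P1/RW1/US1/PS0)
  lvl1: tbl 0x36, slot 18 ⇒ 0x39007 (P1/RW1/US1/PS0)
  lvl2: tbl 0x39, slot 12 ⇒ 0x3B007 (P1/RW1/US1/PS0)
  ⇒ phys 0x3B71D  [3 reads]
#1 VA=0x501602B59 (w,user):
  lvl0: tbl 0x33, slot 20 ⇒ 0x3C007 (P1/RW1/US1/PS0)
  lvl1: tbl 0x3C, slot 11 ⇒ 0x3D007 (P1/RW1/US1/PS0)
  lvl2: tbl 0x3D, slot 2 ⇒ 0x3F005 (P1/RW0/US1/PS0)
  ✗ PROTECTION_VIOLATION  [3 reads]
#2 VA=0x543E00ACA (r,user):
  lvl0: tbl 0x33, slot 21 ⇒ 0x42007 (P1/RW1/US1/PS0)
  lvl1: tbl 0x42, slot 31 ⇒ 0x3A006 (P0/RW1/US1/PS0)
  ✗ PAGE_NOT_PRESENT  [2 reads]

TLB: [["0x70240C", "0x3B"]]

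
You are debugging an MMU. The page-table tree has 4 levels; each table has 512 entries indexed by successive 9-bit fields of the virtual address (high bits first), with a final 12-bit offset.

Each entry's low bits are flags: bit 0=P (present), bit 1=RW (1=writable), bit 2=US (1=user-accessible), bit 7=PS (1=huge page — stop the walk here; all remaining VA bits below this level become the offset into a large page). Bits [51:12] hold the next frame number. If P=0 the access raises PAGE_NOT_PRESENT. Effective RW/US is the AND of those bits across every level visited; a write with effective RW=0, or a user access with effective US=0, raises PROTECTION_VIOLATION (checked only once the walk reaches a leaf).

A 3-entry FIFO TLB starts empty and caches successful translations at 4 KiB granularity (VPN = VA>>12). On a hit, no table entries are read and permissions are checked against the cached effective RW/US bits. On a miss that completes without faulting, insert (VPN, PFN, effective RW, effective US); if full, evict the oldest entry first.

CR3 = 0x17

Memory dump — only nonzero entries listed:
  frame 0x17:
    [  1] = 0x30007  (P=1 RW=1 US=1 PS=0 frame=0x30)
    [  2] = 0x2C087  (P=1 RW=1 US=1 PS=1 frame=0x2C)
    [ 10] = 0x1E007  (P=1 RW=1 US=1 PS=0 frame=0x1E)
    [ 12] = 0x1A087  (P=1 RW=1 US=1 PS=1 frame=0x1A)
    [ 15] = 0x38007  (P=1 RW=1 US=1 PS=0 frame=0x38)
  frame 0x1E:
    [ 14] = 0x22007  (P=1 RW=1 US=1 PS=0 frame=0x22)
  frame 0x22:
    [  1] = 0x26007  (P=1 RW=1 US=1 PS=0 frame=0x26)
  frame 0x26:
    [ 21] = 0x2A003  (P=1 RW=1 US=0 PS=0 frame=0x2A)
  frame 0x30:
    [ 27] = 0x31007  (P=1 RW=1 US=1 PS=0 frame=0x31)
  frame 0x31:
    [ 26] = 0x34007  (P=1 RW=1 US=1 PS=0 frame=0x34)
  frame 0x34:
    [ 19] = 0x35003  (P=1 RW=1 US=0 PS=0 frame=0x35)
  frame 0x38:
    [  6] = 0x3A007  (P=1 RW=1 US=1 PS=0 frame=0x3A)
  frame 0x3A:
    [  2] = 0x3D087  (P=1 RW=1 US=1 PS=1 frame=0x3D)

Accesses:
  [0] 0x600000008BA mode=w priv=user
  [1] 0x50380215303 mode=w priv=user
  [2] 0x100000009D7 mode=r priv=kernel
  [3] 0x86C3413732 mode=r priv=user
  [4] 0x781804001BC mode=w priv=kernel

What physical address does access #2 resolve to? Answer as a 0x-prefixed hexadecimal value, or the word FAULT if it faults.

Per-access translation:
#0 VA=0x600000008BA (w,user):
  lvl0: tbl 0x17, slot 12 ⇒ 0x1A087 (P1/RW1/US1/PS1)
  → PA=0x1A8BA (huge @L0)  (1 entries read)
#1 VA=0x50380215303 (w,user):
  lvl0: tbl 0x17, slot 10 ⇒ 0x1E007 (P1/RW1/US1/PS0)
  lvl1: tbl 0x1E, slot 14 ⇒ 0x22007 (P1/RW1/US1/PS0)
  lvl2: tbl 0x22, slot 1 ⇒ 0x26007 (P1/RW1/US1/PS0)
  lvl3: tbl 0x26, slot 21 ⇒ 0x2A003 (P1/RW1/US0/PS0)
  ✗ PROTECTION_VIOLATION  [4 reads]
#2 VA=0x100000009D7 (r,kernel):
  lvl0: tbl 0x17, slot 2 ⇒ 0x2C087 (P1/RW1/US1/PS1)
  → PA=0x2C9D7 (huge @L0)  (1 entries read)
#3 VA=0x86C3413732 (r,user):
  lvl0: tbl 0x17, slot 1 ⇒ 0x30007 (P1/RW1/US1/PS0)
  lvl1: tbl 0x30, slot 27 ⇒ 0x31007 (P1/RW1/US1/PS0)
  lvl2: tbl 0x31, slot 26 ⇒ 0x34007 (P1/RW1/US1/PS0)
  lvl3: tbl 0x34, slot 19 ⇒ 0x35003 (P1/RW1/US0/PS0)
  ✗ PROTECTION_VIOLATION  [4 reads]
#4 VA=0x781804001BC (w,kernel):
  lvl0: tbl 0x17, slot 15 ⇒ 0x38007 (P1/RW1/US1/PS0)
  lvl1: tbl 0x38, slot 6 ⇒ 0x3A007 (P1/RW1/US1/PS0)
  lvl2: tbl 0x3A, slot 2 ⇒ 0x3D087 (P1/RW1/US1/PS1)
  → PA=0x3D1BC (huge @L2)  (3 entries read)

Access #2 PA: 0x2C9D7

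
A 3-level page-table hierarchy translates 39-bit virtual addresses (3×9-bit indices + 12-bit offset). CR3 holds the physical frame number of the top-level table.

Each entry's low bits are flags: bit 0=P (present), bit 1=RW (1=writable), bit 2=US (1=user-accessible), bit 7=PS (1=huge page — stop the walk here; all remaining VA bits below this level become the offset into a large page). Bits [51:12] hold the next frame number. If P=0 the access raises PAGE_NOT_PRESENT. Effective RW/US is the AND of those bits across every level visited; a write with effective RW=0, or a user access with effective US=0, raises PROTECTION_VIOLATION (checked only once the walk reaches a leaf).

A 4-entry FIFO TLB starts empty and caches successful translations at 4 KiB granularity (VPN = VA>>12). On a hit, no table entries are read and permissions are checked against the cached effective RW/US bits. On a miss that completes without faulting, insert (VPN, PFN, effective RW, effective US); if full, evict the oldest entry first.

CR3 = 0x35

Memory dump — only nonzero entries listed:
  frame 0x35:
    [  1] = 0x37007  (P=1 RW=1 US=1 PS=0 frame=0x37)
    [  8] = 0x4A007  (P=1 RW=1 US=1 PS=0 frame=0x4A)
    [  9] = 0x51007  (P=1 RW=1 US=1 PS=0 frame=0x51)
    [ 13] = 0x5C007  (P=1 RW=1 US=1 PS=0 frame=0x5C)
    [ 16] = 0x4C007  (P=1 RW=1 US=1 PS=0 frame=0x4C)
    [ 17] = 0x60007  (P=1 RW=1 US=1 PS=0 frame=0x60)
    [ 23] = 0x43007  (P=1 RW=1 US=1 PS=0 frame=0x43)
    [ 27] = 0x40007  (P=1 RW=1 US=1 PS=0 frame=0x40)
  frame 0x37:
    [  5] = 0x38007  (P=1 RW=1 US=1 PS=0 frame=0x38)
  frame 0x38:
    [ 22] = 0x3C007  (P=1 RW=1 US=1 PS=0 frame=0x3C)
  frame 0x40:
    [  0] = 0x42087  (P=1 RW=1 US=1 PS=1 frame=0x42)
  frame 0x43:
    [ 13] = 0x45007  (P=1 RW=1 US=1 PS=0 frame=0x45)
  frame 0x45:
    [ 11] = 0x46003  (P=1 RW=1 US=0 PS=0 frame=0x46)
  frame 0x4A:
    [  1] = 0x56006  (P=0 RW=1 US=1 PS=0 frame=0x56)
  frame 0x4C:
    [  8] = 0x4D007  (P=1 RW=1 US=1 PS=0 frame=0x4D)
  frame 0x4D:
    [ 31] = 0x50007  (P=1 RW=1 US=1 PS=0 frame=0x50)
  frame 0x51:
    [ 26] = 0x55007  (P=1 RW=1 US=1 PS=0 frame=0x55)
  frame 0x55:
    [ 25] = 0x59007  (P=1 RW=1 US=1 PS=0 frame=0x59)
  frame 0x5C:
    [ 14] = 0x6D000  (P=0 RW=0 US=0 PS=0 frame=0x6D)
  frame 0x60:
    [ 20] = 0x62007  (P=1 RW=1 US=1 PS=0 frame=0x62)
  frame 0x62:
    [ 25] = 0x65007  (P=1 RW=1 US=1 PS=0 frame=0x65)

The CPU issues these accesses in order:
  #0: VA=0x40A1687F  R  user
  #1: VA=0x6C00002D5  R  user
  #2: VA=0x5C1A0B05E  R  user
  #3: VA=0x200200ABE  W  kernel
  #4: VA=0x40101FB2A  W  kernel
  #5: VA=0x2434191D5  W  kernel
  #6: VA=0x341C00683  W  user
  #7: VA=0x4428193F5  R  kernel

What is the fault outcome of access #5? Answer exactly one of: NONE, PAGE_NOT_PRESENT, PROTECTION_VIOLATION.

Per-access translation:
#0 VA=0x40A1687F (r,user):
  L0 @0x35[1] → 0x37007  P=1,RW=1,US=1,PS=0
  L1 @0x37[5] → 0x38007  P=1,RW=1,US=1,PS=0
  L2 @0x38[22] → 0x3C007  P=1,RW=1,US=1,PS=0
  → PA=0x3C87F  (3 entries read)
#1 VA=0x6C00002D5 (r,user):
  L0 @0x35[27] → 0x40007  P=1,RW=1,US=1,PS=0
  L1 @0x40[0] → 0x42087  P=1,RW=1,US=1,PS=1
  → PA=0x422D5 (huge @L1)  (2 entries read)
#2 VA=0x5C1A0B05E (r,user):
  L0 @0x35[23] → 0x43007  P=1,RW=1,US=1,PS=0
  L1 @0x43[13] → 0x45007  P=1,RW=1,US=1,PS=0
  L2 @0x45[11] → 0x46003  P=1,RW=1,US=0,PS=0
  → PROTECTION_VIOLATION  (3 entries read)
#3 VA=0x200200ABE (w,kernel):
  L0 @0x35[8] → 0x4A007  P=1,RW=1,US=1,PS=0
  L1 @0x4A[1] → 0x56006  P=0,RW=1,US=1,PS=0
  → PAGE_NOT_PRESENT  (2 entries read)
#4 VA=0x40101FB2A (w,kernel):
  L0 @0x35[16] → 0x4C007  P=1,RW=1,US=1,PS=0
  L1 @0x4C[8] → 0x4D007  P=1,RW=1,US=1,PS=0
  L2 @0x4D[31] → 0x50007  P=1,RW=1,US=1,PS=0
  → PA=0x50B2A  (3 entries read)
#5 VA=0x2434191D5 (w,kernel):
  L0 @0x35[9] → 0x51007  P=1,RW=1,US=1,PS=0
  L1 @0x51[26] → 0x55007  P=1,RW=1,US=1,PS=0
  L2 @0x55[25] → 0x59007  P=1,RW=1,US=1,PS=0
  → PA=0x591D5  (3 entries read)
#6 VA=0x341C00683 (w,user):
  L0 @0x35[13] → 0x5C007  P=1,RW=1,US=1,PS=0
  L1 @0x5C[14] → 0x6D000  P=0,RW=0,US=0,PS=0
  → PAGE_NOT_PRESENT  (2 entries read)
#7 VA=0x4428193F5 (r,kernel):
  L0 @0x35[17] → 0x60007  P=1,RW=1,US=1,PS=0
  L1 @0x60[20] → 0x62007  P=1,RW=1,US=1,PS=0
  L2 @0x62[25] → 0x65007  P=1,RW=1,US=1,PS=0
  → PA=0x653F5  (3 entries read)

Access #5 fault: NONE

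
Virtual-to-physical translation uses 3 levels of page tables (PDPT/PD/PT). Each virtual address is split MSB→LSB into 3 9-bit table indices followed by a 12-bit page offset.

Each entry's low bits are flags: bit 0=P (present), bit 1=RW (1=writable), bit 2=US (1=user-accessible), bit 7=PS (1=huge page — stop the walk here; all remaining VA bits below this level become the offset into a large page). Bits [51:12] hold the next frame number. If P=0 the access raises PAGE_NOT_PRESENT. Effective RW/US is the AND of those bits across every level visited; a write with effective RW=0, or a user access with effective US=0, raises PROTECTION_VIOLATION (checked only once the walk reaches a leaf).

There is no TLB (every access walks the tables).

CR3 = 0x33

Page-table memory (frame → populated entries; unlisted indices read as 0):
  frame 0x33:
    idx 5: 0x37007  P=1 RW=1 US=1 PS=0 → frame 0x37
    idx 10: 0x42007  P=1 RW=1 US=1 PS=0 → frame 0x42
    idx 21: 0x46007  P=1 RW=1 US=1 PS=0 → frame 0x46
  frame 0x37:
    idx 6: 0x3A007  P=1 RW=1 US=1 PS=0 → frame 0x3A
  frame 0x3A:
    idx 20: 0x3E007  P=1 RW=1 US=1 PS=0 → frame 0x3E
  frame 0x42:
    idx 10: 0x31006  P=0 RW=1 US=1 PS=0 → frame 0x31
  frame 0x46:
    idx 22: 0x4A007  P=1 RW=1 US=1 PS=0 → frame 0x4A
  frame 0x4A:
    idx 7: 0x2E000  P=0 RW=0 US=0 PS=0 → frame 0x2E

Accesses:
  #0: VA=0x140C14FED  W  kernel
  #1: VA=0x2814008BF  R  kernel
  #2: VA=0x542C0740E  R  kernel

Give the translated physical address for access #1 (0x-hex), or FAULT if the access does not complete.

Walk each access:
#0 VA=0x140C14FED (w,kernel):
  lvl0: tbl 0x33, slot 5 ⇒ 0x37007 (P1/RW1/US1/PS0)
  lvl1: tbl 0x37, slot 6 ⇒ 0x3A007 (P1/RW1/US1/PS0)
  lvl2: tbl 0x3A, slot 20 ⇒ 0x3E007 (P1/RW1/US1/PS0)
  → PA=0x3EFED  (3 entries read)
#1 VA=0x2814008BF (r,kernel):
  lvl0: tbl 0x33, slot 10 ⇒ 0x42007 (P1/RW1/US1/PS0)
  lvl1: tbl 0x42, slot 10 ⇒ 0x31006 (P0/RW1/US1/PS0)
  → PAGE_NOT_PRESENT  (2 entries read)
#2 VA=0x542C0740E (r,kernel):
  lvl0: tbl 0x33, slot 21 ⇒ 0x46007 (P1/RW1/US1/PS0)
  lvl1: tbl 0x46, slot 22 ⇒ 0x4A007 (P1/RW1/US1/PS0)
  lvl2: tbl 0x4A, slot 7 ⇒ 0x2E000 (P0/RW0/US0/PS0)
  → PAGE_NOT_PRESENT  (3 entries read)

Access #1 PA: FAULT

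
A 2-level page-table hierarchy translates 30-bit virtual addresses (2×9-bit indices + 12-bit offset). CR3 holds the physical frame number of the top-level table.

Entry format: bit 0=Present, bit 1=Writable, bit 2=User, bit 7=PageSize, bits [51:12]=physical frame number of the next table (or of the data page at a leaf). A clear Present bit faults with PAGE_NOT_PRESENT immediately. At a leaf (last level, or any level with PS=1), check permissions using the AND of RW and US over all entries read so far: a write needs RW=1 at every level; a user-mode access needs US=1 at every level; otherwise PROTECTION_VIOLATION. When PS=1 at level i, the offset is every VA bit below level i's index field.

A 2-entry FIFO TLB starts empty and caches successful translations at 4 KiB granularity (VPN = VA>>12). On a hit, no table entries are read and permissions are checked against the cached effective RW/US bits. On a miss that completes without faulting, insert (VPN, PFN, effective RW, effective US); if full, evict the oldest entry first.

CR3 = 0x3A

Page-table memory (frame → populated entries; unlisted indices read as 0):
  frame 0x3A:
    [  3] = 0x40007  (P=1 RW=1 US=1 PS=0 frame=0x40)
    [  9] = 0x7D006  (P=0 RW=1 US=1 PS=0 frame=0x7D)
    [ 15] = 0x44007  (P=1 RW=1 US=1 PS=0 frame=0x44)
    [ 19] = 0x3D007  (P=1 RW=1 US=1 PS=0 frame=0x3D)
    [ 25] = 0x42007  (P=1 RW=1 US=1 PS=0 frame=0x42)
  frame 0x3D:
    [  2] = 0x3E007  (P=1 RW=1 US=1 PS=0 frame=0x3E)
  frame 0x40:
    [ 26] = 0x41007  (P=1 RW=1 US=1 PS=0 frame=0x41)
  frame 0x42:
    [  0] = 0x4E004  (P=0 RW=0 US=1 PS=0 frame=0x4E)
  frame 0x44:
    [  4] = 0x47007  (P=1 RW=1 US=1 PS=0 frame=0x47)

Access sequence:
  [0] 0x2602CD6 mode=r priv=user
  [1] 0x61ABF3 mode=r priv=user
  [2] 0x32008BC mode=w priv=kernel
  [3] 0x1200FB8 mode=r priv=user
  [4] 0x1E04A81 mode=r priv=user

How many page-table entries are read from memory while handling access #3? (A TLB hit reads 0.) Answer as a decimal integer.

Trace:
#0 VA=0x2602CD6 (r,user):
  lvl0: tbl 0x3A, slot 19 ⇒ 0x3D007 (P1/RW1/US1/PS0)
  lvl1: tbl 0x3D, slot 2 ⇒ 0x3E007 (P1/RW1/US1/PS0)
  ⇒ phys 0x3ECD6  [2 reads]
#1 VA=0x61ABF3 (r,user):
  lvl0: tbl 0x3A, slot 3 ⇒ 0x40007 (P1/RW1/US1/PS0)
  lvl1: tbl 0x40, slot 26 ⇒ 0x41007 (P1/RW1/US1/PS0)
  ⇒ phys 0x41BF3  [2 reads]
#2 VA=0x32008BC (w,kernel):
  lvl0: tbl 0x3A, slot 25 ⇒ 0x42007 (P1/RW1/US1/PS0)
  lvl1: tbl 0x42, slot 0 ⇒ 0x4E004 (P0/RW0/US1/PS0)
  → PAGE_NOT_PRESENT  (2 entries read)
#3 VA=0x1200FB8 (r,user):
  lvl0: tbl 0x3A, slot 9 ⇒ 0x7D006 (P0/RW1/US1/PS0)
  → PAGE_NOT_PRESENT  (1 entries read)
#4 VA=0x1E04A81 (r,user):
  lvl0: tbl 0x3A, slot 15 ⇒ 0x44007 (P1/RW1/US1/PS0)
  lvl1: tbl 0x44, slot 4 ⇒ 0x47007 (P1/RW1/US1/PS0)
  ⇒ phys 0x47A81  [2 reads]

Entries read for #3: 1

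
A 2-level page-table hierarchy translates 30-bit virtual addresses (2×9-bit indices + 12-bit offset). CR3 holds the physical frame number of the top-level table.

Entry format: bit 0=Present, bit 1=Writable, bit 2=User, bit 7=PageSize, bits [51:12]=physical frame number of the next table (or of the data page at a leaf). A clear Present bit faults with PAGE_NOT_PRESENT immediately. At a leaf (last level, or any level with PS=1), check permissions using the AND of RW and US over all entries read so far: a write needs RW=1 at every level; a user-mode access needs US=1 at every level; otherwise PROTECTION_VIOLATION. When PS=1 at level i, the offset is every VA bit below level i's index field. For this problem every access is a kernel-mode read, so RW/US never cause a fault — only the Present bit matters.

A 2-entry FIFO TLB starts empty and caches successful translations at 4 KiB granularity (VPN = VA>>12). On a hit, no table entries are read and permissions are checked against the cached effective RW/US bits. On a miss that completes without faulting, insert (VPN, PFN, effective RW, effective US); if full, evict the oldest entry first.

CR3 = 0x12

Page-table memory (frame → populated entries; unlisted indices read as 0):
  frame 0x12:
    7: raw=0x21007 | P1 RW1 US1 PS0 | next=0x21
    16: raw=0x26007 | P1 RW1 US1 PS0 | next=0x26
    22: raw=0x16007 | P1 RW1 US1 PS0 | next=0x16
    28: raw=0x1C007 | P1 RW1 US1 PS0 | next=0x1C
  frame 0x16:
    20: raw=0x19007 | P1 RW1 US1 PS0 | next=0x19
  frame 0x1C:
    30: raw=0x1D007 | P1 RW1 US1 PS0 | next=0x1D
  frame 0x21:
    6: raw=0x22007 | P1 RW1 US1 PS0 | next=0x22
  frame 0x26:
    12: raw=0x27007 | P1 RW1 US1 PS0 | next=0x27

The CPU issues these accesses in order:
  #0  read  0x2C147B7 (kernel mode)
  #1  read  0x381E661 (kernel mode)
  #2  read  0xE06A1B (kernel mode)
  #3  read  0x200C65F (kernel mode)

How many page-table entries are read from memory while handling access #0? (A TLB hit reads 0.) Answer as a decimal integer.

Walk each access:
#0 VA=0x2C147B7 (r,kernel):
  L0: frame=0x12 idx=22 entry=0x16007 [P=1 RW=1 US=1 PS=0]
  L1: frame=0x16 idx=20 entry=0x19007 [P=1 RW=1 US=1 PS=0]
  → PA=0x197B7  (2 entries read)
#1 VA=0x381E661 (r,kernel):
  L0: frame=0x12 idx=28 entry=0x1C007 [P=1 RW=1 US=1 PS=0]
  L1: frame=0x1C idx=30 entry=0x1D007 [P=1 RW=1 US=1 PS=0]
  → PA=0x1D661  (2 entries read)
#2 VA=0xE06A1B (r,kernel):
  L0: frame=0x12 idx=7 entry=0x21007 [P=1 RW=1 US=1 PS=0]
  L1: frame=0x21 idx=6 entry=0x22007 [P=1 RW=1 US=1 PS=0]
  → PA=0x22A1B  (2 entries read)
#3 VA=0x200C65F (r,kernel):
  L0: frame=0x12 idx=16 entry=0x26007 [P=1 RW=1 US=1 PS=0]
  L1: frame=0x26 idx=12 entry=0x27007 [P=1 RW=1 US=1 PS=0]
  → PA=0x2765F  (2 entries read)

Entries read for #0: 2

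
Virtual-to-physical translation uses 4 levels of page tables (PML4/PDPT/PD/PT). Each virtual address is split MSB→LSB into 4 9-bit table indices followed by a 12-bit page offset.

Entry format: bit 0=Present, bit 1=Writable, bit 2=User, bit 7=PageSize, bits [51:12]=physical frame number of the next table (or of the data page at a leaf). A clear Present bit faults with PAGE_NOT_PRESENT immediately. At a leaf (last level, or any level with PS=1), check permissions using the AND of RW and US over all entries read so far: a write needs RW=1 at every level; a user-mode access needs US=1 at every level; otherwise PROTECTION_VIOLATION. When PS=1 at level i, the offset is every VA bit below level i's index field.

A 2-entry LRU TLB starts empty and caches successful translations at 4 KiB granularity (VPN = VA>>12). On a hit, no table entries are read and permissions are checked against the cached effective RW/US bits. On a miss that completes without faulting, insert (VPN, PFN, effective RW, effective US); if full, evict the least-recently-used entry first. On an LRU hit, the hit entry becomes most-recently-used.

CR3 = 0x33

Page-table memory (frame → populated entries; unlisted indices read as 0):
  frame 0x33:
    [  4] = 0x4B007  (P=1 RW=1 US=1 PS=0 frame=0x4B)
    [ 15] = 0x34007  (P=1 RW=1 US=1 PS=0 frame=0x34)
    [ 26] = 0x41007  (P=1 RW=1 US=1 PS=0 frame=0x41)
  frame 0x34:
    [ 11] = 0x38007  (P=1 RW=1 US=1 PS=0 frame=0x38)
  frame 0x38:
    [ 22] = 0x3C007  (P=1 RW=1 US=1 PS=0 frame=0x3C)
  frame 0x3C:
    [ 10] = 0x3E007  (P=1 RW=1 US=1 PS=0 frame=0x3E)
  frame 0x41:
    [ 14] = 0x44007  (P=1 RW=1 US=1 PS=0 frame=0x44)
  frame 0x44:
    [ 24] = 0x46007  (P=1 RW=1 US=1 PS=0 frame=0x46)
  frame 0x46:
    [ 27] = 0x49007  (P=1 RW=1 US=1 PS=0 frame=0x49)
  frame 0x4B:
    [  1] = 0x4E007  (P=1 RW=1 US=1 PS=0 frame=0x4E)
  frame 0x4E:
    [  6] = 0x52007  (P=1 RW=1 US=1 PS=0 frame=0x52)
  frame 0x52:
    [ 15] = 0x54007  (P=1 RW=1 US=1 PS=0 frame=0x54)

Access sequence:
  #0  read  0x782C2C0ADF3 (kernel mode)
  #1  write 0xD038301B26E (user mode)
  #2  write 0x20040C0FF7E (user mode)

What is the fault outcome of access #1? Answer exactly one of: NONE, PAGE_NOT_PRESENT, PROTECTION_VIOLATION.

Per-access translation:
#0 VA=0x782C2C0ADF3 (r,kernel):
  L0 @0x33[15] → 0x34007  P=1,RW=1,US=1,PS=0
  L1 @0x34[11] → 0x38007  P=1,RW=1,US=1,PS=0
  L2 @0x38[22] → 0x3C007  P=1,RW=1,US=1,PS=0
  L3 @0x3C[10] → 0x3E007  P=1,RW=1,US=1,PS=0
  → PA=0x3EDF3  (4 entries read)
#1 VA=0xD038301B26E (w,user):
  L0 @0x33[26] → 0x41007  P=1,RW=1,US=1,PS=0
  L1 @0x41[14] → 0x44007  P=1,RW=1,US=1,PS=0
  L2 @0x44[24] → 0x46007  P=1,RW=1,US=1,PS=0
  L3 @0x46[27] → 0x49007  P=1,RW=1,US=1,PS=0
  → PA=0x4926E  (4 entries read)
#2 VA=0x20040C0FF7E (w,user):
  L0 @0x33[4] → 0x4B007  P=1,RW=1,US=1,PS=0
  L1 @0x4B[1] → 0x4E007  P=1,RW=1,US=1,PS=0
  L2 @0x4E[6] → 0x52007  P=1,RW=1,US=1,PS=0
  L3 @0x52[15] → 0x54007  P=1,RW=1,US=1,PS=0
  → PA=0x54F7E  (4 entries read)

Access #1 fault: NONE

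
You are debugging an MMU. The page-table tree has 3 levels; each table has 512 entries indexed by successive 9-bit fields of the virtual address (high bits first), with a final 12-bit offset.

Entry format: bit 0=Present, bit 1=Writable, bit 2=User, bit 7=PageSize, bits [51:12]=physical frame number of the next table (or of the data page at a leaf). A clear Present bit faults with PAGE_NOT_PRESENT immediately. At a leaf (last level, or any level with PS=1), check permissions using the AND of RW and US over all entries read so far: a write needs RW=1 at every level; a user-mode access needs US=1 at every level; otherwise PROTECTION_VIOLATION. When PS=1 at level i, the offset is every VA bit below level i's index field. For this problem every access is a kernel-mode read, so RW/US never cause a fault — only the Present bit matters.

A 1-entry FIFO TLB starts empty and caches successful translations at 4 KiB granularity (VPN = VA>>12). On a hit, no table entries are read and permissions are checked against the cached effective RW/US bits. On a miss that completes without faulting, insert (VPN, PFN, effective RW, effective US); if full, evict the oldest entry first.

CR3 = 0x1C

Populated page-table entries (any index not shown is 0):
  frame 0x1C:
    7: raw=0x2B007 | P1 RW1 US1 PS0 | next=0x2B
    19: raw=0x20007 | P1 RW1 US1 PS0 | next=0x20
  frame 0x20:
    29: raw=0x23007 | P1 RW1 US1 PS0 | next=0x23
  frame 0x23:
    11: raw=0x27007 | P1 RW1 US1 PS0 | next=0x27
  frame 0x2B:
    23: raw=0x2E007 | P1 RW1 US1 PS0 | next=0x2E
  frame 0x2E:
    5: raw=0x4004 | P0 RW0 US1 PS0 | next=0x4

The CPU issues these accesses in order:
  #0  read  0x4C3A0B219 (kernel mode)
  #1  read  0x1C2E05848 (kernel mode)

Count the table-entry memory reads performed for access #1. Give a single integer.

Per-access translation:
#0 VA=0x4C3A0B219 (r,kernel):
  lvl0: tbl 0x1C, slot 19 ⇒ 0x20007 (P1/RW1/US1/PS0)
  lvl1: tbl 0x20, slot 29 ⇒ 0x23007 (P1/RW1/US1/PS0)
  lvl2: tbl 0x23, slot 11 ⇒ 0x27007 (P1/RW1/US1/PS0)
  → PA=0x27219  (3 entries read)
#1 VA=0x1C2E05848 (r,kernel):
  lvl0: tbl 0x1C, slot 7 ⇒ 0x2B007 (P1/RW1/US1/PS0)
  lvl1: tbl 0x2B, slot 23 ⇒ 0x2E007 (P1/RW1/US1/PS0)
  lvl2: tbl 0x2E, slot 5 ⇒ 0x4004 (P0/RW0/US1/PS0)
  → PAGE_NOT_PRESENT  (3 entries read)

Entries read for #1: 3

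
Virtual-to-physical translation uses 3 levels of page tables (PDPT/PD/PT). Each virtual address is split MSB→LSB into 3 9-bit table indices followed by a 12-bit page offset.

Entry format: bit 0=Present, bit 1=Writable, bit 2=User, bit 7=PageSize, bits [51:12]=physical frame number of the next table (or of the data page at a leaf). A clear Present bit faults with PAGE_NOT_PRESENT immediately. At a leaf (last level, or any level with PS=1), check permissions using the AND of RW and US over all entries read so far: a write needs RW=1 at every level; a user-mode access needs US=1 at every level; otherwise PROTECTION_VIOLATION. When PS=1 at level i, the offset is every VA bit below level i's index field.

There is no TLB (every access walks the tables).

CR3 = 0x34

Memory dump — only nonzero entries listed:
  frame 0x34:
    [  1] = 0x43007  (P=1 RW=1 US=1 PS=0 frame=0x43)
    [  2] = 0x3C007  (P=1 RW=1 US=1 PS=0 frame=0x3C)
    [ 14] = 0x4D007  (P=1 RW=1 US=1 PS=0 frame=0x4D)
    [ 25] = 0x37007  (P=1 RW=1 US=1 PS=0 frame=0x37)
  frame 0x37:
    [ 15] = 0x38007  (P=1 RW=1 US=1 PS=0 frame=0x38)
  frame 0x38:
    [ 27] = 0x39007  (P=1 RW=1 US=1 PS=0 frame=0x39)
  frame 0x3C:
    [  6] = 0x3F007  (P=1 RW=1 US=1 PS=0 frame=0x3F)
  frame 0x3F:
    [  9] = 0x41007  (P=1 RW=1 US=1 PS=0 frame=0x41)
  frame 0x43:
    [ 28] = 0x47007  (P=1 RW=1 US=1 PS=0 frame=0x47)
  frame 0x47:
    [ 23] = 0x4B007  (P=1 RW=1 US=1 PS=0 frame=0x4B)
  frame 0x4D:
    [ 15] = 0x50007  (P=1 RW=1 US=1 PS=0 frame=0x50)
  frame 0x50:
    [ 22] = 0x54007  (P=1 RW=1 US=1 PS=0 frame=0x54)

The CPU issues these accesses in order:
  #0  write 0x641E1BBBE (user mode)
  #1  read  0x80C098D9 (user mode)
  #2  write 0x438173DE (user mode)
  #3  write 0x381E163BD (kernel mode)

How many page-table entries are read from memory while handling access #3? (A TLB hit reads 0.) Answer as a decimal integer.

Walk each access:
#0 VA=0x641E1BBBE (w,user):
  L0 @0x34[25] → 0x37007  P=1,RW=1,US=1,PS=0
  L1 @0x37[15] → 0x38007  P=1,RW=1,US=1,PS=0
  L2 @0x38[27] → 0x39007  P=1,RW=1,US=1,PS=0
  ✓ 0x39BBE  — 3 lookups
#1 VA=0x80C098D9 (r,user):
  L0 @0x34[2] → 0x3C007  P=1,RW=1,US=1,PS=0
  L1 @0x3C[6] → 0x3F007  P=1,RW=1,US=1,PS=0
  L2 @0x3F[9] → 0x41007  P=1,RW=1,US=1,PS=0
  ✓ 0x418D9  — 3 lookups
#2 VA=0x438173DE (w,user):
  L0 @0x34[1] → 0x43007  P=1,RW=1,US=1,PS=0
  L1 @0x43[28] → 0x47007  P=1,RW=1,US=1,PS=0
  L2 @0x47[23] → 0x4B007  P=1,RW=1,US=1,PS=0
  ✓ 0x4B3DE  — 3 lookups
#3 VA=0x381E163BD (w,kernel):
  L0 @0x34[14] → 0x4D007  P=1,RW=1,US=1,PS=0
  L1 @0x4D[15] → 0x50007  P=1,RW=1,US=1,PS=0
  L2 @0x50[22] → 0x54007  P=1,RW=1,US=1,PS=0
  ✓ 0x543BD  — 3 lookups

Entries read for #3: 3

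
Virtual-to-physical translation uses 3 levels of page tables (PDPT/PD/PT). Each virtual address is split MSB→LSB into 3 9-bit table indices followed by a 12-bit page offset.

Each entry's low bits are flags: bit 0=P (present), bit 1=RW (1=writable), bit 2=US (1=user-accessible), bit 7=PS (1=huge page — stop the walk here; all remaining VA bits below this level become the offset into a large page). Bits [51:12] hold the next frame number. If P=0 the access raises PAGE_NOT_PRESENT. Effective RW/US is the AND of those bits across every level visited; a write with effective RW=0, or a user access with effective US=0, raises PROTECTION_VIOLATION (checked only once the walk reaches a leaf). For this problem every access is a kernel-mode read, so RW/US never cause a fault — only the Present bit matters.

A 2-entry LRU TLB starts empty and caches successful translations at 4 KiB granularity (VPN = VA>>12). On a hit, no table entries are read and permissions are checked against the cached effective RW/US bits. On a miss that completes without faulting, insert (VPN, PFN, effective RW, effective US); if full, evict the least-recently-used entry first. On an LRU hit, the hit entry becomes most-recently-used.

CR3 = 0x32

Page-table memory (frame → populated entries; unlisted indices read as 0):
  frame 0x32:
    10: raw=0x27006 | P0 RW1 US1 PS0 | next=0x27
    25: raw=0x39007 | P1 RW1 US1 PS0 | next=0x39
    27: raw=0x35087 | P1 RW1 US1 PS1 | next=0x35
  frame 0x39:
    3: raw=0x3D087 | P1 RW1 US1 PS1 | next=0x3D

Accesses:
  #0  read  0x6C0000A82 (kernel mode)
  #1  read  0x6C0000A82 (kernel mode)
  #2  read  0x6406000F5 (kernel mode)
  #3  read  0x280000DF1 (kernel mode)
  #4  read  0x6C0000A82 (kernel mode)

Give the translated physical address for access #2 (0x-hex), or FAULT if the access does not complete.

Trace:
#0 VA=0x6C0000A82 (r,kernel):
  L0 @0x32[27] → 0x35087  P=1,RW=1,US=1,PS=1
  → PA=0x35A82 (huge @L0)  (1 entries read)
#1 VA=0x6C0000A82 (r,kernel):
  TLB hit vpn=0x6C0000 → PA=0x35A82
#2 VA=0x6406000F5 (r,kernel):
  L0 @0x32[25] → 0x39007  P=1,RW=1,US=1,PS=0
  L1 @0x39[3] → 0x3D087  P=1,RW=1,US=1,PS=1
  → PA=0x3D0F5 (huge @L1)  (2 entries read)
#3 VA=0x280000DF1 (r,kernel):
  L0 @0x32[10] → 0x27006  P=0,RW=1,US=1,PS=0
  ⇒ fault: PAGE_NOT_PRESENT  — 1 lookups
#4 VA=0x6C0000A82 (r,kernel):
  TLB hit vpn=0x6C0000 → PA=0x35A82

Access #2 PA: 0x3D0F5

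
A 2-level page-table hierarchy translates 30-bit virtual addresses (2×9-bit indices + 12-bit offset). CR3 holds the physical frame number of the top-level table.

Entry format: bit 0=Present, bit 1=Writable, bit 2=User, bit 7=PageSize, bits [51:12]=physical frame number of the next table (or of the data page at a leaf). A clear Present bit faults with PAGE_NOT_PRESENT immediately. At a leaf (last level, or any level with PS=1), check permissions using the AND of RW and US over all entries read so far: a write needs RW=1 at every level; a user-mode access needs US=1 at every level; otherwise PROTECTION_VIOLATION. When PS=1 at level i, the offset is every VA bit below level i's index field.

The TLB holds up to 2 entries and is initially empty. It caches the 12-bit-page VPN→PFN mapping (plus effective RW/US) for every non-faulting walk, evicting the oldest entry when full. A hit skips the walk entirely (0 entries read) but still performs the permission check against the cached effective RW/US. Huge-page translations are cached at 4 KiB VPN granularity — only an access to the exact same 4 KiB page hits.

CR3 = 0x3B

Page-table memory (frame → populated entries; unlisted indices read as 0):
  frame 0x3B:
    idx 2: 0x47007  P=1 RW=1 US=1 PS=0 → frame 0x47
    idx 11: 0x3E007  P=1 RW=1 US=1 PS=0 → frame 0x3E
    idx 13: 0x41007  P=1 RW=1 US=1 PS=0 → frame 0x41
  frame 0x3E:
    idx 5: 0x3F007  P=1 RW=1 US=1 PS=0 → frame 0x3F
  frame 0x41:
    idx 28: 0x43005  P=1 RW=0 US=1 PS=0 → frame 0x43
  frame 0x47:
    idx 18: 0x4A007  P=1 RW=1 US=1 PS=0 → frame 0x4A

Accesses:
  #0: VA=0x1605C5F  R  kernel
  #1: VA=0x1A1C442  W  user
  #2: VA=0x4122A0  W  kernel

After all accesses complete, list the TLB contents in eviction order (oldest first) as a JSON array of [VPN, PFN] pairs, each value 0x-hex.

Walk each access:
#0 VA=0x1605C5F (r,kernel):
  L0 @0x3B[11] → 0x3E007  P=1,RW=1,US=1,PS=0
  L1 @0x3E[5] → 0x3F007  P=1,RW=1,US=1,PS=0
  ✓ 0x3FC5F  — 2 lookups
#1 VA=0x1A1C442 (w,user):
  L0 @0x3B[13] → 0x41007  P=1,RW=1,US=1,PS=0
  L1 @0x41[28] → 0x43005  P=1,RW=0,US=1,PS=0
  ⇒ fault: PROTECTION_VIOLATION  — 2 lookups
#2 VA=0x4122A0 (w,kernel):
  L0 @0x3B[2] → 0x47007  P=1,RW=1,US=1,PS=0
  L1 @0x47[18] → 0x4A007  P=1,RW=1,US=1,PS=0
  ✓ 0x4A2A0  — 2 lookups

TLB: [["0x1605", "0x3F"], ["0x412", "0x4A"]]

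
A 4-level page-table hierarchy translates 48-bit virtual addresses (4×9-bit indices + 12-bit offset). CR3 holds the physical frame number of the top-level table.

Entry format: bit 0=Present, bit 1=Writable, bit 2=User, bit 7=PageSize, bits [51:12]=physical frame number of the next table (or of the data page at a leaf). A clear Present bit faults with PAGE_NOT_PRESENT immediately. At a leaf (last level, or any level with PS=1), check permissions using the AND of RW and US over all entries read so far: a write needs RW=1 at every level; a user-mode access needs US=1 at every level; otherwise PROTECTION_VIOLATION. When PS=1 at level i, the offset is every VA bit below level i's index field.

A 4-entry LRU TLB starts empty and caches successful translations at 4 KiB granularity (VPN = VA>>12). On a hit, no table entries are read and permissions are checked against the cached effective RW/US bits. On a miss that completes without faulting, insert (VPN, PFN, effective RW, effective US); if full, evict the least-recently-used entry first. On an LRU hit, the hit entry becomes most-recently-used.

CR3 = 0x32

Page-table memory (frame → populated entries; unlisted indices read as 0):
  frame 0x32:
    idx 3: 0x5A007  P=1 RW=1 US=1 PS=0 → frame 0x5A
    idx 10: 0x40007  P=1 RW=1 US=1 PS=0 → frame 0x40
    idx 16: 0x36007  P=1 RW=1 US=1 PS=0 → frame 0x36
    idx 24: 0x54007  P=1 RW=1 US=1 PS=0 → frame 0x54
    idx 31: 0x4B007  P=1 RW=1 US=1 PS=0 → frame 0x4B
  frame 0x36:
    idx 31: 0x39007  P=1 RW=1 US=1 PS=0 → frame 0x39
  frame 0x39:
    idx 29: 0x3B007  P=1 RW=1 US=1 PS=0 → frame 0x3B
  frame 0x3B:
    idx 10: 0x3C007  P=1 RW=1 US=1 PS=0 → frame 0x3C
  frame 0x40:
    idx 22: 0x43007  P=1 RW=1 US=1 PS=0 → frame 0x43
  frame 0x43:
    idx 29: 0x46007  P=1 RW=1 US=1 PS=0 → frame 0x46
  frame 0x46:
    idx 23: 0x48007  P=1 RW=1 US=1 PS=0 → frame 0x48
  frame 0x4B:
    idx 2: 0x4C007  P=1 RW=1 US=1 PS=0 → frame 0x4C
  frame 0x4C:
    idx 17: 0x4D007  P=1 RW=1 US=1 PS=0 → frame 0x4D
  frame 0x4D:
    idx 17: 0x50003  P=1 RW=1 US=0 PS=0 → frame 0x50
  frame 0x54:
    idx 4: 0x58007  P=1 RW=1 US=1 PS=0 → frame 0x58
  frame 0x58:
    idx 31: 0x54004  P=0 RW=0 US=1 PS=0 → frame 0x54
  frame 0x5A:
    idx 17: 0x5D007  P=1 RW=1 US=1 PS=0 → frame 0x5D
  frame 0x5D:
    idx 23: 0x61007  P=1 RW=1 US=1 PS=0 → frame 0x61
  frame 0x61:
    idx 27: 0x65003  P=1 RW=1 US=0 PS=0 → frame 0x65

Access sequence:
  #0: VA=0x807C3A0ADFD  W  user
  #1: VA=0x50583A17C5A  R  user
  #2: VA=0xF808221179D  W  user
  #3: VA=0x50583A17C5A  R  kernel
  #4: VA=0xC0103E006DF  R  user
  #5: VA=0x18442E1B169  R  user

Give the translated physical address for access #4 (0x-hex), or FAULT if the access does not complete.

Per-access translation:
#0 VA=0x807C3A0ADFD (w,user):
  [0] read 0x32 idx=16: raw=0x36007 flags P=1 W=1 U=1 S=0
  [1] read 0x36 idx=31: raw=0x39007 flags P=1 W=1 U=1 S=0
  [2] read 0x39 idx=29: raw=0x3B007 flags P=1 W=1 U=1 S=0
  [3] read 0x3B idx=10: raw=0x3C007 flags P=1 W=1 U=1 S=0
  → PA=0x3CDFD  (4 entries read)
#1 VA=0x50583A17C5A (r,user):
  [0] read 0x32 idx=10: raw=0x40007 flags P=1 W=1 U=1 S=0
  [1] read 0x40 idx=22: raw=0x43007 flags P=1 W=1 U=1 S=0
  [2] read 0x43 idx=29: raw=0x46007 flags P=1 W=1 U=1 S=0
  [3] read 0x46 idx=23: raw=0x48007 flags P=1 W=1 U=1 S=0
  → PA=0x48C5A  (4 entries read)
#2 VA=0xF808221179D (w,user):
  [0] read 0x32 idx=31: raw=0x4B007 flags P=1 W=1 U=1 S=0
  [1] read 0x4B idx=2: raw=0x4C007 flags P=1 W=1 U=1 S=0
  [2] read 0x4C idx=17: raw=0x4D007 flags P=1 W=1 U=1 S=0
  [3] read 0x4D idx=17: raw=0x50003 flags P=1 W=1 U=0 S=0
  → PROTECTION_VIOLATION  (4 entries read)
#3 VA=0x50583A17C5A (r,kernel):
  TLB hit vpn=0x50583A17 → PA=0x48C5A
#4 VA=0xC0103E006DF (r,user):
  [0] read 0x32 idx=24: raw=0x54007 flags P=1 W=1 U=1 S=0
  [1] read 0x54 idx=4: raw=0x58007 flags P=1 W=1 U=1 S=0
  [2] read 0x58 idx=31: raw=0x54004 flags P=0 W=0 U=1 S=0
  → PAGE_NOT_PRESENT  (3 entries read)
#5 VA=0x18442E1B169 (r,user):
  [0] read 0x32 idx=3: raw=0x5A007 flags P=1 W=1 U=1 S=0
  [1] read 0x5A idx=17: raw=0x5D007 flags P=1 W=1 U=1 S=0
  [2] read 0x5D idx=23: raw=0x61007 flags P=1 W=1 U=1 S=0
  [3] read 0x61 idx=27: raw=0x65003 flags P=1 W=1 U=0 S=0
  → PROTECTION_VIOLATION  (4 entries read)

Access #4 PA: FAULT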